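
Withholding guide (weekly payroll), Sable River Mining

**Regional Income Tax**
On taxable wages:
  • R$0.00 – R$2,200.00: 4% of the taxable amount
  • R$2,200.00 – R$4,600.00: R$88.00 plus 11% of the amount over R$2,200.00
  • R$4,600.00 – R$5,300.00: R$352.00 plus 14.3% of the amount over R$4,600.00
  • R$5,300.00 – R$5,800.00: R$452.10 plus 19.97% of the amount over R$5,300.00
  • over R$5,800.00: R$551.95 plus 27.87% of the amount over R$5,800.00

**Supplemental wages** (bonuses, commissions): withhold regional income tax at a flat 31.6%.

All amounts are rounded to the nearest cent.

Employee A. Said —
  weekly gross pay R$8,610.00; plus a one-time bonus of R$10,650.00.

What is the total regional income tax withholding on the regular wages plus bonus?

R$4,700.50

Regional Income Tax: taxable = R$8,610.00
  R$551.95 + 27.87% × (R$8,610.00 − R$5,800.00) = R$551.95 + 27.87% × R$2,810.00 = R$1,335.10
Supplemental (31.6% flat on bonus): 31.6% × R$10,650.00 = R$3,365.40
Total regional income tax: R$1,335.10 + R$3,365.40 = R$4,700.50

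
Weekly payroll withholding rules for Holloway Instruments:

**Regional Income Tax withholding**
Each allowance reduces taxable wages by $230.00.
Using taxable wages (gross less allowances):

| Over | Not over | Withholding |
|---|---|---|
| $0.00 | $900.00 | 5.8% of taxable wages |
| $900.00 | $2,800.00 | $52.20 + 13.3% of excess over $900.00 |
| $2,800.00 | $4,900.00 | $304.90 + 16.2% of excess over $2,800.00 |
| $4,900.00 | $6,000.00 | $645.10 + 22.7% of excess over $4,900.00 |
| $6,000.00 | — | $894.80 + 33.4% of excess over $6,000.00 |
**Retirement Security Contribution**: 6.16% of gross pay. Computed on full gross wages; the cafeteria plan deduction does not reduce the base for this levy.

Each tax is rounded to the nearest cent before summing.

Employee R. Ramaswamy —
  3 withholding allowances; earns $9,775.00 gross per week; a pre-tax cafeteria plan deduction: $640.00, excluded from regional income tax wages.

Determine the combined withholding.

Regional Income Tax: taxable = $9,775.00 − $640.00 − 3×$230.00 = $8,445.00
  $894.80 + 33.4% × ($8,445.00 − $6,000.00) = $894.80 + 33.4% × $2,445.00 = $1,711.43
Retirement Security Contribution: 6.16% × $9,775.00 = $602.14
Total: $1,711.43 + $602.14 = $2,313.57

$2,313.57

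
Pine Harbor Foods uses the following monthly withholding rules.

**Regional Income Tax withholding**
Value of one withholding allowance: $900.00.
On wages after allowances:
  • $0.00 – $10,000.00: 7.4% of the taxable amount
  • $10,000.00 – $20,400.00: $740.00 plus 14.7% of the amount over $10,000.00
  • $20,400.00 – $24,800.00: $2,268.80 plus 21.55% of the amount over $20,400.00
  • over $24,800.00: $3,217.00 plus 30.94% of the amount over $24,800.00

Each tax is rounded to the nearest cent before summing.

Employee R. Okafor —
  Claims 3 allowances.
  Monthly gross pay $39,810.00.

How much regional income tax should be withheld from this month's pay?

$7,025.71

Regional Income Tax: taxable = $39,810.00 − 3×$900.00 = $37,110.00
  $3,217.00 + 30.94% × ($37,110.00 − $24,800.00) = $3,217.00 + 30.94% × $12,310.00 = $7,025.71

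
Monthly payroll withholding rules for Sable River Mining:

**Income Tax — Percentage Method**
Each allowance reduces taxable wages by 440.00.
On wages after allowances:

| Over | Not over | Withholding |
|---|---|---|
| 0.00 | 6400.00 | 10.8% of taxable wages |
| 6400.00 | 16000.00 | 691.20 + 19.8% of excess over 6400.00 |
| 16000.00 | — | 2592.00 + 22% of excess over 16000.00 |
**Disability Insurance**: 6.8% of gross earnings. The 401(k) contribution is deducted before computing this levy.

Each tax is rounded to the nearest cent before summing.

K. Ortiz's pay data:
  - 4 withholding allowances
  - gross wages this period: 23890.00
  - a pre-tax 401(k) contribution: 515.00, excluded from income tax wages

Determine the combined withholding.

Income Tax: taxable = 23890.00 − 515.00 − 4×440.00 = 21615.00
  2592.00 + 22% × (21615.00 − 16000.00) = 2592.00 + 22% × 5615.00 = 3827.30
Disability Insurance: 6.8% × 23375.00 = 1589.50
Total: 3827.30 + 1589.50 = 5416.80

5416.80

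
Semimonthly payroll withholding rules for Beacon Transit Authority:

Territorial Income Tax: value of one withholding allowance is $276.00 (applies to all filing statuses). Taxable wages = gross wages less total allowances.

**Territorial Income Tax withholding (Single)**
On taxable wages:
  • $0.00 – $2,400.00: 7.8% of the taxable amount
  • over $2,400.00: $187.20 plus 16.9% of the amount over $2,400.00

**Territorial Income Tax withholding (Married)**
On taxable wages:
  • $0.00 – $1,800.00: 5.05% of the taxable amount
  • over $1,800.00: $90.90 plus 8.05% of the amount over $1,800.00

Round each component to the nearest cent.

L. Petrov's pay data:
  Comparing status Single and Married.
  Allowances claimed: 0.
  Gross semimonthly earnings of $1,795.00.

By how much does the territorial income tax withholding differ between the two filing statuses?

$49.36

Territorial Income Tax (Single): taxable = $1,795.00
  7.8% × $1,795.00 = $140.01
Territorial Income Tax (Married): taxable = $1,795.00
  5.05% × $1,795.00 = $90.65
Difference: |$140.01 − $90.65| = $49.36 (higher under Single)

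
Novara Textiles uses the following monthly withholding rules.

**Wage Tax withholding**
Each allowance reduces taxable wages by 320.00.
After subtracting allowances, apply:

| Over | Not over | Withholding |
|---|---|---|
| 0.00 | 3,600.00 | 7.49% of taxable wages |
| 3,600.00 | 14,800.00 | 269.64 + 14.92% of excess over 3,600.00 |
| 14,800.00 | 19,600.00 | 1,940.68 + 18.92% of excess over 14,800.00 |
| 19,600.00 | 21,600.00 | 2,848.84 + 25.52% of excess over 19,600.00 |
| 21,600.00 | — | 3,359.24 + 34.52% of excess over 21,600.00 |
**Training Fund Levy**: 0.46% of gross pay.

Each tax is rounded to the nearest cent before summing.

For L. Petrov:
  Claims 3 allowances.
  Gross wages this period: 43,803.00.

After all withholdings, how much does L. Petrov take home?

32,909.19

Wage Tax: taxable = 43,803.00 − 3×320.00 = 42,843.00
  3,359.24 + 34.52% × (42,843.00 − 21,600.00) = 3,359.24 + 34.52% × 21,243.00 = 10,692.32
Training Fund Levy: 0.46% × 43,803.00 = 201.49
Total withheld: 10,692.32 + 201.49 = 10,893.81
Net pay: 43,803.00 − 10,893.81 = 32,909.19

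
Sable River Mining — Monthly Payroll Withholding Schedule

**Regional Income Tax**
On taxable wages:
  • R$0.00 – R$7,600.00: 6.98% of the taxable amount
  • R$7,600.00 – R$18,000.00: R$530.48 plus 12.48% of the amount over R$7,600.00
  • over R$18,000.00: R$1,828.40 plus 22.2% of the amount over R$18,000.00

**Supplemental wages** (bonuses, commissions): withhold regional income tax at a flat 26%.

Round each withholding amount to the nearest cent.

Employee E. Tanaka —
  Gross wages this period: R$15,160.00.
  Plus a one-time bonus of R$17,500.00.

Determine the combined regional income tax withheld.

Regional Income Tax: taxable = R$15,160.00
  R$530.48 + 12.48% × (R$15,160.00 − R$7,600.00) = R$530.48 + 12.48% × R$7,560.00 = R$1,473.97
Supplemental (26% flat on bonus): 26% × R$17,500.00 = R$4,550.00
Total regional income tax: R$1,473.97 + R$4,550.00 = R$6,023.97

R$6,023.97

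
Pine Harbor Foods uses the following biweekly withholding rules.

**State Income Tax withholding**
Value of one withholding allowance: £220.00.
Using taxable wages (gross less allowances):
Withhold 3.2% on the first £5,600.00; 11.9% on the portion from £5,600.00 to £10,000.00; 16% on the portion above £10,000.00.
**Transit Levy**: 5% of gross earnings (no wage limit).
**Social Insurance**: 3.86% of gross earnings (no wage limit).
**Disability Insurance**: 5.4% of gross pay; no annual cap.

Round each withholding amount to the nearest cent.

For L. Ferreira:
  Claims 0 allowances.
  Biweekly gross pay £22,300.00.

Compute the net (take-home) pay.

£16,449.22

State Income Tax: taxable = £22,300.00
  £702.80 + 16% × (£22,300.00 − £10,000.00) = £702.80 + 16% × £12,300.00 = £2,670.80
Transit Levy: 5% × £22,300.00 = £1,115.00
Social Insurance: 3.86% × £22,300.00 = £860.78
Disability Insurance: 5.4% × £22,300.00 = £1,204.20
Total withheld: £2,670.80 + £1,115.00 + £860.78 + £1,204.20 = £5,850.78
Net pay: £22,300.00 − £5,850.78 = £16,449.22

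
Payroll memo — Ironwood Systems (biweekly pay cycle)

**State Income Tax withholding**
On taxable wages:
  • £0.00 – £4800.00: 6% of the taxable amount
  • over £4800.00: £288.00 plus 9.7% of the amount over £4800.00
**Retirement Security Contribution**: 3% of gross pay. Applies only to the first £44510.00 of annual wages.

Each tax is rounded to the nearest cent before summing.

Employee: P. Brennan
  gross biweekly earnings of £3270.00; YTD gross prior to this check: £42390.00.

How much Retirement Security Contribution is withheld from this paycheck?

£63.60

Retirement Security Contribution: cap £44510.00 − YTD £42390.00 = £2120.00 subject; 3% × £2120.00 = £63.60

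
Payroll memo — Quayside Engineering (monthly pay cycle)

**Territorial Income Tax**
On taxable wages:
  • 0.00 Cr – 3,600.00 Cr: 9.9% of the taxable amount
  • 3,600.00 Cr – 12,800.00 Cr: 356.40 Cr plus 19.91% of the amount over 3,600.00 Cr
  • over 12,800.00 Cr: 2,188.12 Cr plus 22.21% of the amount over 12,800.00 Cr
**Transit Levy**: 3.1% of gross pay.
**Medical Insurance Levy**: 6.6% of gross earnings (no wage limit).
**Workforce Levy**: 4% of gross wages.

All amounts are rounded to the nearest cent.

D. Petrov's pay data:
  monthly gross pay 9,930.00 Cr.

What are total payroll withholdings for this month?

2,977.11 Cr

Territorial Income Tax: taxable = 9,930.00 Cr
  356.40 Cr + 19.91% × (9,930.00 Cr − 3,600.00 Cr) = 356.40 Cr + 19.91% × 6,330.00 Cr = 1,616.70 Cr
Transit Levy: 3.1% × 9,930.00 Cr = 307.83 Cr
Medical Insurance Levy: 6.6% × 9,930.00 Cr = 655.38 Cr
Workforce Levy: 4% × 9,930.00 Cr = 397.20 Cr
Total: 1,616.70 Cr + 307.83 Cr + 655.38 Cr + 397.20 Cr = 2,977.11 Cr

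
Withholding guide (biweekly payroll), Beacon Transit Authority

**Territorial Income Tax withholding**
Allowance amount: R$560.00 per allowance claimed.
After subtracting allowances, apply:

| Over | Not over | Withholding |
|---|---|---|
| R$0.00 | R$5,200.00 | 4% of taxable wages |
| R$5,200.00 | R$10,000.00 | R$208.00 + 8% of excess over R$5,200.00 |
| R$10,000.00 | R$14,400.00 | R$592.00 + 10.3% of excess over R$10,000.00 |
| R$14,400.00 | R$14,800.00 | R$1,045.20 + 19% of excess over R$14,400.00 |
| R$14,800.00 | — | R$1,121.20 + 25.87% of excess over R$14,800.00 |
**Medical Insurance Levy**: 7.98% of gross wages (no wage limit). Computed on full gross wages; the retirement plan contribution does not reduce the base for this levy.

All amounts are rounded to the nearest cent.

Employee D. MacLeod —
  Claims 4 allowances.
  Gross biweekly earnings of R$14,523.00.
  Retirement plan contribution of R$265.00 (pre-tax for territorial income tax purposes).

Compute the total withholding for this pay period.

Territorial Income Tax: taxable = R$14,523.00 − R$265.00 − 4×R$560.00 = R$12,018.00
  R$592.00 + 10.3% × (R$12,018.00 − R$10,000.00) = R$592.00 + 10.3% × R$2,018.00 = R$799.85
Medical Insurance Levy: 7.98% × R$14,523.00 = R$1,158.94
Total: R$799.85 + R$1,158.94 = R$1,958.79

R$1,958.79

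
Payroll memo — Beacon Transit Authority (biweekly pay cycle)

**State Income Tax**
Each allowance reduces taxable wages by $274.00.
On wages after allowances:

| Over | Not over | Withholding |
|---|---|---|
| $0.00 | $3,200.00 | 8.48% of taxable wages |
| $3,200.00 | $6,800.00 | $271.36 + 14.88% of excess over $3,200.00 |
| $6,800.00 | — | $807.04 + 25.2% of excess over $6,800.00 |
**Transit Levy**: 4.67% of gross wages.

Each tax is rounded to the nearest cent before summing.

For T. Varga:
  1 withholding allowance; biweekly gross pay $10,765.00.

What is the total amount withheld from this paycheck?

State Income Tax: taxable = $10,765.00 − 1×$274.00 = $10,491.00
  $807.04 + 25.2% × ($10,491.00 − $6,800.00) = $807.04 + 25.2% × $3,691.00 = $1,737.17
Transit Levy: 4.67% × $10,765.00 = $502.73
Total: $1,737.17 + $502.73 = $2,239.90

$2,239.90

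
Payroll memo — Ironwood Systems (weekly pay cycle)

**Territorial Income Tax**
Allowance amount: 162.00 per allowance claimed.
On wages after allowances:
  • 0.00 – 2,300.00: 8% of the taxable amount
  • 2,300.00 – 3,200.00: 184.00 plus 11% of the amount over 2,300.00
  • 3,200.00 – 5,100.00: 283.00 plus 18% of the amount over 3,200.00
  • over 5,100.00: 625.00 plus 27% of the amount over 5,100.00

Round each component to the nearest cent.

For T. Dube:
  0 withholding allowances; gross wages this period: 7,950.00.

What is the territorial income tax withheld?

Territorial Income Tax: taxable = 7,950.00
  625.00 + 27% × (7,950.00 − 5,100.00) = 625.00 + 27% × 2,850.00 = 1,394.50

1,394.50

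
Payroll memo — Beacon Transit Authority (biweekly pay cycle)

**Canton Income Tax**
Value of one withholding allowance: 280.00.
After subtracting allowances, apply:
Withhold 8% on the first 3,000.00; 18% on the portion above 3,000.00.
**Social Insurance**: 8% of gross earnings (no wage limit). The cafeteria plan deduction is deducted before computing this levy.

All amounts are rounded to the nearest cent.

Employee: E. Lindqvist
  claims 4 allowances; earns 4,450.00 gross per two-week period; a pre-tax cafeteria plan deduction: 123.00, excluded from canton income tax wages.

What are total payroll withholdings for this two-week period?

Canton Income Tax: taxable = 4,450.00 − 123.00 − 4×280.00 = 3,207.00
  240.00 + 18% × (3,207.00 − 3,000.00) = 240.00 + 18% × 207.00 = 277.26
Social Insurance: 8% × 4,327.00 = 346.16
Total: 277.26 + 346.16 = 623.42

623.42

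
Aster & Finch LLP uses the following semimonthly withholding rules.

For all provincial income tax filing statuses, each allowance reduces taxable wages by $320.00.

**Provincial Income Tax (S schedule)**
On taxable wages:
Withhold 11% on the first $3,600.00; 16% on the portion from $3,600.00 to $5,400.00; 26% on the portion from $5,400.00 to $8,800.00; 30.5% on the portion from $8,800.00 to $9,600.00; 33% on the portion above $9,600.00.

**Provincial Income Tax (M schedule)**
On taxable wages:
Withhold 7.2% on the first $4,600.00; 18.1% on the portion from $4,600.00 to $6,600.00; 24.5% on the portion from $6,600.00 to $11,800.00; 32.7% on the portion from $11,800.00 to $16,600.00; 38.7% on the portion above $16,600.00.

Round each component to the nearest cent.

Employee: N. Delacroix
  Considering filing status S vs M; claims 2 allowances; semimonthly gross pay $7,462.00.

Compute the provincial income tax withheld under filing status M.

Provincial Income Tax (M): taxable = $7,462.00 − 2×$320.00 = $6,822.00
  $693.20 + 24.5% × ($6,822.00 − $6,600.00) = $693.20 + 24.5% × $222.00 = $747.59

$747.59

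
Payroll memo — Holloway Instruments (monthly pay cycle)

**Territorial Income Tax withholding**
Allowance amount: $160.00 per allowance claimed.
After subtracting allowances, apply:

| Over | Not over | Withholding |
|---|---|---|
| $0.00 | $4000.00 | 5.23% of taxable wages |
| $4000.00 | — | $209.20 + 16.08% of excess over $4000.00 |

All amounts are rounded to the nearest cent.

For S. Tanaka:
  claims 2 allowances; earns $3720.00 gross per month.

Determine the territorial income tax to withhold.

Territorial Income Tax: taxable = $3720.00 − 2×$160.00 = $3400.00
  5.23% × $3400.00 = $177.82

$177.82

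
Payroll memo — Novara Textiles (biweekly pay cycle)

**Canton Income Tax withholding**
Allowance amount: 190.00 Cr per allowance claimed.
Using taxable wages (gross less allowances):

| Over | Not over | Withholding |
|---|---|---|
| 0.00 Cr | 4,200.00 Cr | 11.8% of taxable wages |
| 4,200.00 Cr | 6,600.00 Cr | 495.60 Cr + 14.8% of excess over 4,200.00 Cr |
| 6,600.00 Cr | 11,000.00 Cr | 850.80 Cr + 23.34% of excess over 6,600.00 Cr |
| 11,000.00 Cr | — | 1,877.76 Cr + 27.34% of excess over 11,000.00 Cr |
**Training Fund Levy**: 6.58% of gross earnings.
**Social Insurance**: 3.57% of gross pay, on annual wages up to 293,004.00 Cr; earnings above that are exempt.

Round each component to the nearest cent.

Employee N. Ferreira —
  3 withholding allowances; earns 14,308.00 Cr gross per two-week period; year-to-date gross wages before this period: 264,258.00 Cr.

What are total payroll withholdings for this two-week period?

Canton Income Tax: taxable = 14,308.00 Cr − 3×190.00 Cr = 13,738.00 Cr
  1,877.76 Cr + 27.34% × (13,738.00 Cr − 11,000.00 Cr) = 1,877.76 Cr + 27.34% × 2,738.00 Cr = 2,626.33 Cr
Training Fund Levy: 6.58% × 14,308.00 Cr = 941.47 Cr
Social Insurance: 3.57% × 14,308.00 Cr = 510.80 Cr
Total: 2,626.33 Cr + 941.47 Cr + 510.80 Cr = 4,078.60 Cr

4,078.60 Cr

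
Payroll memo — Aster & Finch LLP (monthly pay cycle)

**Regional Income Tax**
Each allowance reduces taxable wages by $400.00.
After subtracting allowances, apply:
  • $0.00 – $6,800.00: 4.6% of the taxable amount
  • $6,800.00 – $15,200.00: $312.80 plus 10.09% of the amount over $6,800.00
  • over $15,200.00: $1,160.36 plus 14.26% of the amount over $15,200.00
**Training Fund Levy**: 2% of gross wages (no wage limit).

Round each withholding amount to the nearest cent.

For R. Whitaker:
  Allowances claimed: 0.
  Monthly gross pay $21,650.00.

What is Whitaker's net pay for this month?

Regional Income Tax: taxable = $21,650.00
  $1,160.36 + 14.26% × ($21,650.00 − $15,200.00) = $1,160.36 + 14.26% × $6,450.00 = $2,080.13
Training Fund Levy: 2% × $21,650.00 = $433.00
Total withheld: $2,080.13 + $433.00 = $2,513.13
Net pay: $21,650.00 − $2,513.13 = $19,136.87

$19,136.87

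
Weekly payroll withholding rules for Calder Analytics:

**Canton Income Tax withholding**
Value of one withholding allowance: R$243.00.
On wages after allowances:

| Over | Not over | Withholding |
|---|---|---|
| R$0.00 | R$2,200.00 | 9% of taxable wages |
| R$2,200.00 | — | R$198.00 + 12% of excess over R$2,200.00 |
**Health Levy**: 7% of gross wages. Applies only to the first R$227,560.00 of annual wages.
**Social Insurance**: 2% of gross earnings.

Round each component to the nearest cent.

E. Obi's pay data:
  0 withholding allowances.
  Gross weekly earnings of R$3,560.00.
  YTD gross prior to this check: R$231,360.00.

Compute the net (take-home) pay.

Canton Income Tax: taxable = R$3,560.00
  R$198.00 + 12% × (R$3,560.00 − R$2,200.00) = R$198.00 + 12% × R$1,360.00 = R$361.20
Health Levy: YTD R$231,360.00 ≥ cap R$227,560.00 → R$0.00
Social Insurance: 2% × R$3,560.00 = R$71.20
Total withheld: R$361.20 + R$0.00 + R$71.20 = R$432.40
Net pay: R$3,560.00 − R$432.40 = R$3,127.60

R$3,127.60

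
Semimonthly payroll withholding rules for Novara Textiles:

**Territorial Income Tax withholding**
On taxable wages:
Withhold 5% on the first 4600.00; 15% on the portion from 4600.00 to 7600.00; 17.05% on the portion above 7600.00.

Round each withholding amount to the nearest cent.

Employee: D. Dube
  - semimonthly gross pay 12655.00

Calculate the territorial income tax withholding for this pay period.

1541.88

Territorial Income Tax: taxable = 12655.00
  680.00 + 17.05% × (12655.00 − 7600.00) = 680.00 + 17.05% × 5055.00 = 1541.88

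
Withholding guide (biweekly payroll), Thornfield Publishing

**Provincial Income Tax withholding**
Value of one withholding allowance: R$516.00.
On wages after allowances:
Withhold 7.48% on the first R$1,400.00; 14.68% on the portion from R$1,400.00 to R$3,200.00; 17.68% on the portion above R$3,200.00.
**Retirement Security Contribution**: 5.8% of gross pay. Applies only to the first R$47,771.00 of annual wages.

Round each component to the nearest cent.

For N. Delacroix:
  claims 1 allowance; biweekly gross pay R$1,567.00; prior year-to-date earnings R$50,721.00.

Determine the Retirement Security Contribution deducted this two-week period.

Retirement Security Contribution: YTD R$50,721.00 ≥ cap R$47,771.00 → R$0.00

R$0.00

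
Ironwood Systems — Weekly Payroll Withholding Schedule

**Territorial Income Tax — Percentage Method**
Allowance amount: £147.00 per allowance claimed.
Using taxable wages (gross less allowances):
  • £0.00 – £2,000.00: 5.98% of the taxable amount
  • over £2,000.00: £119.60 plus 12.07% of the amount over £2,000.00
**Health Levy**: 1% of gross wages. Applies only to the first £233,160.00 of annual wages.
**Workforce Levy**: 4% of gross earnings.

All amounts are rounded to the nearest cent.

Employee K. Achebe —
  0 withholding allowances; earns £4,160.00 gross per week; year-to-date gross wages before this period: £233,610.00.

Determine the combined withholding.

£546.71

Territorial Income Tax: taxable = £4,160.00
  £119.60 + 12.07% × (£4,160.00 − £2,000.00) = £119.60 + 12.07% × £2,160.00 = £380.31
Health Levy: YTD £233,610.00 ≥ cap £233,160.00 → £0.00
Workforce Levy: 4% × £4,160.00 = £166.40
Total: £380.31 + £0.00 + £166.40 = £546.71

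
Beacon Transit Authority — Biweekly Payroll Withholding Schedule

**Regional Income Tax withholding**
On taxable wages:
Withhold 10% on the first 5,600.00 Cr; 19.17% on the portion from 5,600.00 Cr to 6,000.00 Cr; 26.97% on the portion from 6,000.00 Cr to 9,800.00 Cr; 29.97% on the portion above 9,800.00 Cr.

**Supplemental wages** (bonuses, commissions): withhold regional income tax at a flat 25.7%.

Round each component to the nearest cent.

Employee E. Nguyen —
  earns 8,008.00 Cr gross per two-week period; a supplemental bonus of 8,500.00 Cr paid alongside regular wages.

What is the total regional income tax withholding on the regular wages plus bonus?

Regional Income Tax: taxable = 8,008.00 Cr
  636.68 Cr + 26.97% × (8,008.00 Cr − 6,000.00 Cr) = 636.68 Cr + 26.97% × 2,008.00 Cr = 1,178.24 Cr
Supplemental (25.7% flat on bonus): 25.7% × 8,500.00 Cr = 2,184.50 Cr
Total regional income tax: 1,178.24 Cr + 2,184.50 Cr = 3,362.74 Cr

3,362.74 Cr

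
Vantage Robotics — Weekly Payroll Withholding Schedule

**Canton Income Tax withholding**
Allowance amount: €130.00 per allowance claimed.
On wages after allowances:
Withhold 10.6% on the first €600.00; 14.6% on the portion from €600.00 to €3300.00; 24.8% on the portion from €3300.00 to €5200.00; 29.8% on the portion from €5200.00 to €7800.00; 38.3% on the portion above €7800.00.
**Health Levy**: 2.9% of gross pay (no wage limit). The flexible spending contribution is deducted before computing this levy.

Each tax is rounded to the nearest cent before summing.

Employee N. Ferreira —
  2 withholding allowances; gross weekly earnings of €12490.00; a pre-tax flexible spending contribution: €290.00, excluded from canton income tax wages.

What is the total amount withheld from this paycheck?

€3643.22

Canton Income Tax: taxable = €12490.00 − €290.00 − 2×€130.00 = €11940.00
  €1703.80 + 38.3% × (€11940.00 − €7800.00) = €1703.80 + 38.3% × €4140.00 = €3289.42
Health Levy: 2.9% × €12200.00 = €353.80
Total: €3289.42 + €353.80 = €3643.22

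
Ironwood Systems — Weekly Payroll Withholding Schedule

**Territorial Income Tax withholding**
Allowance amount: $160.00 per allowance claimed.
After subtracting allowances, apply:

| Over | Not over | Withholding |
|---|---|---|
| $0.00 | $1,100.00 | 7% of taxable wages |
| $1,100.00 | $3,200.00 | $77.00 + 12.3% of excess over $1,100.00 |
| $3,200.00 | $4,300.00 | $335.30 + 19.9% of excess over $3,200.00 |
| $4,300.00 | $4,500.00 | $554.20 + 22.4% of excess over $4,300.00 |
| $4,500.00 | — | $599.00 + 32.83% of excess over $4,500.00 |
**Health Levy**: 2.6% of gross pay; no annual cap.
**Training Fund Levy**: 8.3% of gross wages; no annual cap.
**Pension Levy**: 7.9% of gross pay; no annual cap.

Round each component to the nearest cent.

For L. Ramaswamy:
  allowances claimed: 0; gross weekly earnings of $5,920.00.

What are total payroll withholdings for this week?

Territorial Income Tax: taxable = $5,920.00
  $599.00 + 32.83% × ($5,920.00 − $4,500.00) = $599.00 + 32.83% × $1,420.00 = $1,065.19
Health Levy: 2.6% × $5,920.00 = $153.92
Training Fund Levy: 8.3% × $5,920.00 = $491.36
Pension Levy: 7.9% × $5,920.00 = $467.68
Total: $1,065.19 + $153.92 + $491.36 + $467.68 = $2,178.15

$2,178.15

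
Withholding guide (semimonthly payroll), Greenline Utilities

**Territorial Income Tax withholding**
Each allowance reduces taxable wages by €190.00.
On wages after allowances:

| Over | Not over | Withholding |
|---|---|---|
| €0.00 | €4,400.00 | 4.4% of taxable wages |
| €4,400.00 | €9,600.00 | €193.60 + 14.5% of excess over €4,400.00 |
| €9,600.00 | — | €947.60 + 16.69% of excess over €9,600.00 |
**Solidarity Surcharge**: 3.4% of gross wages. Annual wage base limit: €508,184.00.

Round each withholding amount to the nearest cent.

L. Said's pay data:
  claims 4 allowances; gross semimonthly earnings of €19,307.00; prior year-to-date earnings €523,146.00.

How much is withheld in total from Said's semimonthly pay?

€2,440.85

Territorial Income Tax: taxable = €19,307.00 − 4×€190.00 = €18,547.00
  €947.60 + 16.69% × (€18,547.00 − €9,600.00) = €947.60 + 16.69% × €8,947.00 = €2,440.85
Solidarity Surcharge: YTD €523,146.00 ≥ cap €508,184.00 → €0.00
Total: €2,440.85 + €0.00 = €2,440.85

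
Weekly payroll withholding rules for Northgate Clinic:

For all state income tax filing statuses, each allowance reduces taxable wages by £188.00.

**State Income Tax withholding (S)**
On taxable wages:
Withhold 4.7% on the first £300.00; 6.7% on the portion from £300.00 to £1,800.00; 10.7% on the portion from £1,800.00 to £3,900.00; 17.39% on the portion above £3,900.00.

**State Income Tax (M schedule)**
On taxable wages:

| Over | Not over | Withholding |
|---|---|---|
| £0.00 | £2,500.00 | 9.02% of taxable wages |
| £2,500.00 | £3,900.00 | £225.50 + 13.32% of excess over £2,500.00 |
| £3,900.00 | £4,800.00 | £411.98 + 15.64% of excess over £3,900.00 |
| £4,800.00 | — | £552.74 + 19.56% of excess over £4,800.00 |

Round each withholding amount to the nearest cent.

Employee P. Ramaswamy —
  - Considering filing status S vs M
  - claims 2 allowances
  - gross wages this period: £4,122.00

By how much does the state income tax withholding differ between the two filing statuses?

State Income Tax (S): taxable = £4,122.00 − 2×£188.00 = £3,746.00
  £114.60 + 10.7% × (£3,746.00 − £1,800.00) = £114.60 + 10.7% × £1,946.00 = £322.82
State Income Tax (M): taxable = £4,122.00 − 2×£188.00 = £3,746.00
  £225.50 + 13.32% × (£3,746.00 − £2,500.00) = £225.50 + 13.32% × £1,246.00 = £391.47
Difference: |£322.82 − £391.47| = £68.65 (higher under M)

£68.65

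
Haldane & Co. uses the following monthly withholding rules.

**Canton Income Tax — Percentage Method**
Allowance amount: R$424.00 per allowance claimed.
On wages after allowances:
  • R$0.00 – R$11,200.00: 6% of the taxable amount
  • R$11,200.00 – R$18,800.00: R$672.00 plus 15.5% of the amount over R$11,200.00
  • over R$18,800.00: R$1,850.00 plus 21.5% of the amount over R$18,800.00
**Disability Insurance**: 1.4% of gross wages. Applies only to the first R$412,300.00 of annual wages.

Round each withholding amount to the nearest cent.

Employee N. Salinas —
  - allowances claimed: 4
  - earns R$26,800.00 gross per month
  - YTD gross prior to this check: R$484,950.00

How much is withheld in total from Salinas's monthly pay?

Canton Income Tax: taxable = R$26,800.00 − 4×R$424.00 = R$25,104.00
  R$1,850.00 + 21.5% × (R$25,104.00 − R$18,800.00) = R$1,850.00 + 21.5% × R$6,304.00 = R$3,205.36
Disability Insurance: YTD R$484,950.00 ≥ cap R$412,300.00 → R$0.00
Total: R$3,205.36 + R$0.00 = R$3,205.36

R$3,205.36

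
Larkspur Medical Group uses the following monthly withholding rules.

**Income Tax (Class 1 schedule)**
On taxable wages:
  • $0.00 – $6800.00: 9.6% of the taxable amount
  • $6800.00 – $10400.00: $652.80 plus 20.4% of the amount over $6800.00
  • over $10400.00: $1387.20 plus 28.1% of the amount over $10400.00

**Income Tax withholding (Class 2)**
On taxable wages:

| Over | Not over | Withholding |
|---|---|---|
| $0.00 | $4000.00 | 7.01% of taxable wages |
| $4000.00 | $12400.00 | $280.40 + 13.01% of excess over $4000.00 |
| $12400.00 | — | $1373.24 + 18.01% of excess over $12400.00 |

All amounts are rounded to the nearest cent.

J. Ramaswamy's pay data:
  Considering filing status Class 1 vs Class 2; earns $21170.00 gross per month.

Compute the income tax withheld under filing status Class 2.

$2952.72

Income Tax (Class 2): taxable = $21170.00
  $1373.24 + 18.01% × ($21170.00 − $12400.00) = $1373.24 + 18.01% × $8770.00 = $2952.72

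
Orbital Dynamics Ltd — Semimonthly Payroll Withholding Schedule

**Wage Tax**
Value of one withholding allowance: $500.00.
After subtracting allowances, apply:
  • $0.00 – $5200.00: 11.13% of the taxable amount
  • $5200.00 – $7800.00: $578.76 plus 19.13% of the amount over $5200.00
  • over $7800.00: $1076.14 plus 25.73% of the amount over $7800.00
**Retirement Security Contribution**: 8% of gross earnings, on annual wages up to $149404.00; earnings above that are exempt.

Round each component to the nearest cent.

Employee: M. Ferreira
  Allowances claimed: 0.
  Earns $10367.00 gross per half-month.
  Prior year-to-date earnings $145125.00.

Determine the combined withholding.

Wage Tax: taxable = $10367.00
  $1076.14 + 25.73% × ($10367.00 − $7800.00) = $1076.14 + 25.73% × $2567.00 = $1736.63
Retirement Security Contribution: cap $149404.00 − YTD $145125.00 = $4279.00 subject; 8% × $4279.00 = $342.32
Total: $1736.63 + $342.32 = $2078.95

$2078.95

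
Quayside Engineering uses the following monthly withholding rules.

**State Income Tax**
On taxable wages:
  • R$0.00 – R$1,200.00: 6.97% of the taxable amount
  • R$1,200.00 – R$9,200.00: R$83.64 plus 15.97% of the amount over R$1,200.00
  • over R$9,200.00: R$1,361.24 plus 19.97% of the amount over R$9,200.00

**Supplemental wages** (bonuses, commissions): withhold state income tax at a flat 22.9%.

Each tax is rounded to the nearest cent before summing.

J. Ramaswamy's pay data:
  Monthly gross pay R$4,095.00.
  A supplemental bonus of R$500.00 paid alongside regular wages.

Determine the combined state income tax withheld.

State Income Tax: taxable = R$4,095.00
  R$83.64 + 15.97% × (R$4,095.00 − R$1,200.00) = R$83.64 + 15.97% × R$2,895.00 = R$545.97
Supplemental (22.9% flat on bonus): 22.9% × R$500.00 = R$114.50
Total state income tax: R$545.97 + R$114.50 = R$660.47

R$660.47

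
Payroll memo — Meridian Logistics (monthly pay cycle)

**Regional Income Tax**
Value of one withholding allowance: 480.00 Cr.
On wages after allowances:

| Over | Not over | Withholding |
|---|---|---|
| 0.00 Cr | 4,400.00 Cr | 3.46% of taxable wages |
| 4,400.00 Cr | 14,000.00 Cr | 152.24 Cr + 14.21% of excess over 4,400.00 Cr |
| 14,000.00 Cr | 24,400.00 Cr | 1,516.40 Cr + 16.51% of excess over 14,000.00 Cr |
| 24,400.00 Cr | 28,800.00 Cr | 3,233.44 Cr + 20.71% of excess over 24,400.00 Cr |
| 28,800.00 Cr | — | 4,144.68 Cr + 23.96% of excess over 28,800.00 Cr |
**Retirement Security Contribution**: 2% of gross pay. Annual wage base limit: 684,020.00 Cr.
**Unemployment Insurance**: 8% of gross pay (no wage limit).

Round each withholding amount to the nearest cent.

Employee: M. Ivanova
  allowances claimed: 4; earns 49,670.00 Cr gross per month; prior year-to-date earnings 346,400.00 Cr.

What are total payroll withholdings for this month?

13,652.10 Cr

Regional Income Tax: taxable = 49,670.00 Cr − 4×480.00 Cr = 47,750.00 Cr
  4,144.68 Cr + 23.96% × (47,750.00 Cr − 28,800.00 Cr) = 4,144.68 Cr + 23.96% × 18,950.00 Cr = 8,685.10 Cr
Retirement Security Contribution: 2% × 49,670.00 Cr = 993.40 Cr
Unemployment Insurance: 8% × 49,670.00 Cr = 3,973.60 Cr
Total: 8,685.10 Cr + 993.40 Cr + 3,973.60 Cr = 13,652.10 Cr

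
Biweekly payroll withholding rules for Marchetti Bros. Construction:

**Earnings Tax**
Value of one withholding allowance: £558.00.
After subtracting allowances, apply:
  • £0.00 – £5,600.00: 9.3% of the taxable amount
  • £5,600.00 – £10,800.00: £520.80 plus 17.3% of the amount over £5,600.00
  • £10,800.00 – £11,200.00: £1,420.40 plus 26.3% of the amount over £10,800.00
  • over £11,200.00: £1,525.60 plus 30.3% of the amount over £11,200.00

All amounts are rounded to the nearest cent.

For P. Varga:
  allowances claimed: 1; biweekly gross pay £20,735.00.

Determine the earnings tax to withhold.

£4,245.63

Earnings Tax: taxable = £20,735.00 − 1×£558.00 = £20,177.00
  £1,525.60 + 30.3% × (£20,177.00 − £11,200.00) = £1,525.60 + 30.3% × £8,977.00 = £4,245.63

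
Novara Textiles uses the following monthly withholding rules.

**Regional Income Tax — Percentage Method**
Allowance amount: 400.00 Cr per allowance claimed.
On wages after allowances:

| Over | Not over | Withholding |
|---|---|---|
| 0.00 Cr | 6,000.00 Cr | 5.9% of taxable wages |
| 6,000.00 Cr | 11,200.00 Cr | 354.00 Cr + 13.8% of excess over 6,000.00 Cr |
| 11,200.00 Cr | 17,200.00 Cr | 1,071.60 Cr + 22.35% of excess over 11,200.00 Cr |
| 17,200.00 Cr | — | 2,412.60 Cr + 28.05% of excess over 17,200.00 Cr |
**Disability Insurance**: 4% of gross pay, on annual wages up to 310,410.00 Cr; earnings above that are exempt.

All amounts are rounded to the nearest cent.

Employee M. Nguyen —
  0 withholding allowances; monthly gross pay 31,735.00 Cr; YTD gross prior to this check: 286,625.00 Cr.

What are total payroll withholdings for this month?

Regional Income Tax: taxable = 31,735.00 Cr
  2,412.60 Cr + 28.05% × (31,735.00 Cr − 17,200.00 Cr) = 2,412.60 Cr + 28.05% × 14,535.00 Cr = 6,489.67 Cr
Disability Insurance: cap 310,410.00 Cr − YTD 286,625.00 Cr = 23,785.00 Cr subject; 4% × 23,785.00 Cr = 951.40 Cr
Total: 6,489.67 Cr + 951.40 Cr = 7,441.07 Cr

7,441.07 Cr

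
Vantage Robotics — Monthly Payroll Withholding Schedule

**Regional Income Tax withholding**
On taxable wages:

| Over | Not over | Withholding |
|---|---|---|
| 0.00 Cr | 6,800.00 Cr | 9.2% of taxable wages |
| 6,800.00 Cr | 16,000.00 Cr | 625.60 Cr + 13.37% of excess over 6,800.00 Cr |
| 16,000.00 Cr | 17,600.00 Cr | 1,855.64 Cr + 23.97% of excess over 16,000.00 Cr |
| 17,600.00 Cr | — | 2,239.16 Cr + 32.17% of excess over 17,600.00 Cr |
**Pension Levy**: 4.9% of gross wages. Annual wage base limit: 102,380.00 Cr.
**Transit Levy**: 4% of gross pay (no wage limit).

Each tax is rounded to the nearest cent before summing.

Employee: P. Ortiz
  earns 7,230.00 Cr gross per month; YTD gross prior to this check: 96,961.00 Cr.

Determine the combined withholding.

1,237.82 Cr

Regional Income Tax: taxable = 7,230.00 Cr
  625.60 Cr + 13.37% × (7,230.00 Cr − 6,800.00 Cr) = 625.60 Cr + 13.37% × 430.00 Cr = 683.09 Cr
Pension Levy: cap 102,380.00 Cr − YTD 96,961.00 Cr = 5,419.00 Cr subject; 4.9% × 5,419.00 Cr = 265.53 Cr
Transit Levy: 4% × 7,230.00 Cr = 289.20 Cr
Total: 683.09 Cr + 265.53 Cr + 289.20 Cr = 1,237.82 Cr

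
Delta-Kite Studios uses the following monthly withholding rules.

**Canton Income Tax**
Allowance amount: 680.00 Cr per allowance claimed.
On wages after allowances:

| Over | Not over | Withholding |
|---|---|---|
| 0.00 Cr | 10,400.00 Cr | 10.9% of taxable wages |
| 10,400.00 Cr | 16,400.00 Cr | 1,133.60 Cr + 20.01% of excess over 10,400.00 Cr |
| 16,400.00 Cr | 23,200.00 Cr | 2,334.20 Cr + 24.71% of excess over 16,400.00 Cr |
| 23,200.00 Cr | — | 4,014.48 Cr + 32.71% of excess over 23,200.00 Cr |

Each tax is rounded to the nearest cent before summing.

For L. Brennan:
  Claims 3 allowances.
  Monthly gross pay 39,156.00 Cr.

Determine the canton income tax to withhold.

Canton Income Tax: taxable = 39,156.00 Cr − 3×680.00 Cr = 37,116.00 Cr
  4,014.48 Cr + 32.71% × (37,116.00 Cr − 23,200.00 Cr) = 4,014.48 Cr + 32.71% × 13,916.00 Cr = 8,566.40 Cr

8,566.40 Cr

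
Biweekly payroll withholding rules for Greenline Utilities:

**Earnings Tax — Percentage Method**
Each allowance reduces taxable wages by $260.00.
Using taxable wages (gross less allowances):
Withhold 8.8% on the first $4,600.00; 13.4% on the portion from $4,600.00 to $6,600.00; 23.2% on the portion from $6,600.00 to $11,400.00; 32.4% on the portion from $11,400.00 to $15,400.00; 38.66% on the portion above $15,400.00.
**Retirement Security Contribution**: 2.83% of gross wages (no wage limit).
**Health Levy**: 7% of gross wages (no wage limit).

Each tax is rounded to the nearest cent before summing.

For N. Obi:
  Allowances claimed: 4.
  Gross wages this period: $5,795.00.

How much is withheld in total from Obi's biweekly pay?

Earnings Tax: taxable = $5,795.00 − 4×$260.00 = $4,755.00
  $404.80 + 13.4% × ($4,755.00 − $4,600.00) = $404.80 + 13.4% × $155.00 = $425.57
Retirement Security Contribution: 2.83% × $5,795.00 = $164.00
Health Levy: 7% × $5,795.00 = $405.65
Total: $425.57 + $164.00 + $405.65 = $995.22

$995.22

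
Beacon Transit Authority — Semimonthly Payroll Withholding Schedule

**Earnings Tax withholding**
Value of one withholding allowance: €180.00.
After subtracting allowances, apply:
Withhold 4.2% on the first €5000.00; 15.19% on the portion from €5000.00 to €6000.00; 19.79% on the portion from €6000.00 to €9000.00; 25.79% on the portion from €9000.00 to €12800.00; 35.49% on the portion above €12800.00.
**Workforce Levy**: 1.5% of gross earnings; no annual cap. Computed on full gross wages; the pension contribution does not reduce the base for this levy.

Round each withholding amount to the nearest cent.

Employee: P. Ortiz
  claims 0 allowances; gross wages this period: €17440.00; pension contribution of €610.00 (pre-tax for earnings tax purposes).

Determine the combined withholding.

Earnings Tax: taxable = €17440.00 − €610.00 = €16830.00
  €1935.62 + 35.49% × (€16830.00 − €12800.00) = €1935.62 + 35.49% × €4030.00 = €3365.87
Workforce Levy: 1.5% × €17440.00 = €261.60
Total: €3365.87 + €261.60 = €3627.47

€3627.47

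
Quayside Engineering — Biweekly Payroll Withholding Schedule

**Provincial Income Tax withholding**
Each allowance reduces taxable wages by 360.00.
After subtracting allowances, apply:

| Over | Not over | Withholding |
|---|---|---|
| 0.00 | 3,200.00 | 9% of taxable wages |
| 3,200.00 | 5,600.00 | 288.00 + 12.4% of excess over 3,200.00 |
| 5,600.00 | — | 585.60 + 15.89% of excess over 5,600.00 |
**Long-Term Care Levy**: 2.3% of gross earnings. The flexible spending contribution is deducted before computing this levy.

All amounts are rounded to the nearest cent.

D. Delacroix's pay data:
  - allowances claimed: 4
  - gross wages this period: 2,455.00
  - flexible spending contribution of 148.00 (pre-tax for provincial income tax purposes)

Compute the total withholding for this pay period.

Provincial Income Tax: taxable = 2,455.00 − 148.00 − 4×360.00 = 867.00
  9% × 867.00 = 78.03
Long-Term Care Levy: 2.3% × 2,307.00 = 53.06
Total: 78.03 + 53.06 = 131.09

131.09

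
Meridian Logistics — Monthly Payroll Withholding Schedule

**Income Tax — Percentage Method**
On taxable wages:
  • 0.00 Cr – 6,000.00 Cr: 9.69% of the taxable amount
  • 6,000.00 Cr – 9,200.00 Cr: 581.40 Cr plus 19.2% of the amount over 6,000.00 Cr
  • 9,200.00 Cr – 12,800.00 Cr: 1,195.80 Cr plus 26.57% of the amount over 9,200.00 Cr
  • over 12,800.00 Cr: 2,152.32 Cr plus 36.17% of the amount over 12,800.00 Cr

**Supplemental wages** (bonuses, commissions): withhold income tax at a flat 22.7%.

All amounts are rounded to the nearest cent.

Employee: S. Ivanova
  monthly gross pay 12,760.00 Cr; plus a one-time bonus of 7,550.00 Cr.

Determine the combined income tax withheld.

Income Tax: taxable = 12,760.00 Cr
  1,195.80 Cr + 26.57% × (12,760.00 Cr − 9,200.00 Cr) = 1,195.80 Cr + 26.57% × 3,560.00 Cr = 2,141.69 Cr
Supplemental (22.7% flat on bonus): 22.7% × 7,550.00 Cr = 1,713.85 Cr
Total income tax: 2,141.69 Cr + 1,713.85 Cr = 3,855.54 Cr

3,855.54 Cr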